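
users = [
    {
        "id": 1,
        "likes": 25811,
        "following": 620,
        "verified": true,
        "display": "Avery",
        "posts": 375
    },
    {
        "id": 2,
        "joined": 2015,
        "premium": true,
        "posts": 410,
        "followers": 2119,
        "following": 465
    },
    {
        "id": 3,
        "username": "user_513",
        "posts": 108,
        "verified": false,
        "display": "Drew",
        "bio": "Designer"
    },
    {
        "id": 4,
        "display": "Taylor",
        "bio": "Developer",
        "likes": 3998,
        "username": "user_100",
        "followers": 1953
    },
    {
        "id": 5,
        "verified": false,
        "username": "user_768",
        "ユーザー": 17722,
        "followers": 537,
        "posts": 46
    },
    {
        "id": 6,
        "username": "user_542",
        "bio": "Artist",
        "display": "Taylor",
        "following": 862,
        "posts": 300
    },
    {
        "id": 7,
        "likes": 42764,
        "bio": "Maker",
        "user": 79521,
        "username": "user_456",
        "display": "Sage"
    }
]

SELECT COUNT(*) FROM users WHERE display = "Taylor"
2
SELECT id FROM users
[1, 2, 3, 4, 5, 6, 7]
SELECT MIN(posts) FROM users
46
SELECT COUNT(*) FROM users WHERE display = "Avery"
1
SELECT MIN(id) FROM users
1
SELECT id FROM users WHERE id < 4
[1, 2, 3]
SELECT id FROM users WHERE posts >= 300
[1, 2, 6]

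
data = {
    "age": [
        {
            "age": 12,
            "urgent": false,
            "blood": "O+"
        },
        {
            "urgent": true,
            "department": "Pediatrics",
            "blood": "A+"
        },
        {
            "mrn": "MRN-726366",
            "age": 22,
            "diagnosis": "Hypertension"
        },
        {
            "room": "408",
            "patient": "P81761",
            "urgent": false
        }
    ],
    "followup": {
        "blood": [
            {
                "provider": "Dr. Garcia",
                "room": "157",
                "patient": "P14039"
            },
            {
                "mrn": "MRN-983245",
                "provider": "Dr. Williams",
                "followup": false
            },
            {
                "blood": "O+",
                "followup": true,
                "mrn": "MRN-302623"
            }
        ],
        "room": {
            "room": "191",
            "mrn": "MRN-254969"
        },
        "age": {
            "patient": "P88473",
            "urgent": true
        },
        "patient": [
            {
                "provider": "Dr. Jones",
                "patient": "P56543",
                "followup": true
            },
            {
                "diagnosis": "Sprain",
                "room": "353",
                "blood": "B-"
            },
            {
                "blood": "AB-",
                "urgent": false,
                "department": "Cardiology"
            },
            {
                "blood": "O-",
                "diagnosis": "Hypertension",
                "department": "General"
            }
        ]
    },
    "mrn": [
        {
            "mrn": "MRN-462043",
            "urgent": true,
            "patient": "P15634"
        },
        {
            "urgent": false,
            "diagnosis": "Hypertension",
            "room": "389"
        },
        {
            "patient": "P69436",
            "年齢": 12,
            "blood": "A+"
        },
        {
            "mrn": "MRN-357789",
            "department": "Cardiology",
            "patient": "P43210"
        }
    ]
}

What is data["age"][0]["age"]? 12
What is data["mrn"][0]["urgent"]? True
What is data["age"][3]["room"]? "408"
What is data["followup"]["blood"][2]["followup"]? True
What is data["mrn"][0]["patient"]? "P15634"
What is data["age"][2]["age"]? 22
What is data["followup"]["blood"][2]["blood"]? "O+"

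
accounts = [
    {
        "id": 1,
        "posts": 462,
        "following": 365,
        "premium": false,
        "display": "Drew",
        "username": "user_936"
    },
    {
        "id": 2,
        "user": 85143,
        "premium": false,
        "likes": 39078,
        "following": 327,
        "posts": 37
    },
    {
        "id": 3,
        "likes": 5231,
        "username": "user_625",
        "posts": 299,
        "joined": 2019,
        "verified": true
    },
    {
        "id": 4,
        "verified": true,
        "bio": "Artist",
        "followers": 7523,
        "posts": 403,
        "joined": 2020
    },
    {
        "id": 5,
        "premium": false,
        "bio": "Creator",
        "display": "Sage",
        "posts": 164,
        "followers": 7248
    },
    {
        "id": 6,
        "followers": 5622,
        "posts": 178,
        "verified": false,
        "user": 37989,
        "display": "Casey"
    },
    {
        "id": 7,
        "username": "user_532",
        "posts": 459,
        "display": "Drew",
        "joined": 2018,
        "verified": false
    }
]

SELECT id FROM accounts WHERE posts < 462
[2, 3, 4, 5, 6, 7]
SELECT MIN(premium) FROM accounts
False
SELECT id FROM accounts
[1, 2, 3, 4, 5, 6, 7]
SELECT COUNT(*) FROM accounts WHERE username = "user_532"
1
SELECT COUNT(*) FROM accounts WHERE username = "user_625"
1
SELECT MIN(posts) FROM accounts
37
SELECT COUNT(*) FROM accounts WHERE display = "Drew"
2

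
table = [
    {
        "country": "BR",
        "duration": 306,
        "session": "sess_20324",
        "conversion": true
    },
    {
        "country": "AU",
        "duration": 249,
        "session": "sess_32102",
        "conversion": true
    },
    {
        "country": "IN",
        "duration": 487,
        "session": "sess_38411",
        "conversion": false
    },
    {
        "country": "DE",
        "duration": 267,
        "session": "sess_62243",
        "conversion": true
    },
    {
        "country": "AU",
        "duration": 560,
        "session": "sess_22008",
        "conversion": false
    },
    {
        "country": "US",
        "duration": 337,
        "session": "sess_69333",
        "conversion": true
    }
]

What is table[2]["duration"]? 487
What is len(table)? 6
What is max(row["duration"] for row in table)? 560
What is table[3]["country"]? "DE"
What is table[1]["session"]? "sess_32102"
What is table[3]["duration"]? 267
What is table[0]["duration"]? 306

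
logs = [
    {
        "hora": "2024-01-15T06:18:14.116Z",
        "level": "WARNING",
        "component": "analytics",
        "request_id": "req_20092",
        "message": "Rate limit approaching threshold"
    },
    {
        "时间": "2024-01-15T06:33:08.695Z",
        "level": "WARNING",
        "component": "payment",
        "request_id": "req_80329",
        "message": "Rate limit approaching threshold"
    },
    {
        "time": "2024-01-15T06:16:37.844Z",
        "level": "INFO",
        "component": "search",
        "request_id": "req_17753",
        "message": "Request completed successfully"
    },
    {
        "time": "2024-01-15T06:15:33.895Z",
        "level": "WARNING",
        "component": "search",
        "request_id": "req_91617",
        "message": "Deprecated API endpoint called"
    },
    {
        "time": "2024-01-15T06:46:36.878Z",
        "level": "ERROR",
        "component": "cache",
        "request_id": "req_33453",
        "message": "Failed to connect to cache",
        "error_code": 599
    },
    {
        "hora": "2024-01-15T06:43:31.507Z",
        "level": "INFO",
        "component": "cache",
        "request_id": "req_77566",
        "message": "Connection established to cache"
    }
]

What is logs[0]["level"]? "WARNING"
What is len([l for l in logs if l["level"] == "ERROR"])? 1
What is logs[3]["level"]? "WARNING"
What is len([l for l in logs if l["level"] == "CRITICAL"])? 0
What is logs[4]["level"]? "ERROR"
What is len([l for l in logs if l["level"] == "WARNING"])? 3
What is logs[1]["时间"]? "2024-01-15T06:33:08.695Z"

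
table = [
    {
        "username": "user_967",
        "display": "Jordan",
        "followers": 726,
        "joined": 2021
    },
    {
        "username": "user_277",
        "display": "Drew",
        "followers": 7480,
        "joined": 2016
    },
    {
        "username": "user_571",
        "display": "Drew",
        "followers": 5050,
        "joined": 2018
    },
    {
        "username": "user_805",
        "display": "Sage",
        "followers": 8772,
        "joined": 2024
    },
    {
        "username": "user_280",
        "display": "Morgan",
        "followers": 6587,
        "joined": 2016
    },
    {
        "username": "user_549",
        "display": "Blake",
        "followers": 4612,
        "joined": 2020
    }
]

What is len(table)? 6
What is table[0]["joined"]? 2021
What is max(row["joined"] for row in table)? 2024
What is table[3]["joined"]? 2024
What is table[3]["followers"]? 8772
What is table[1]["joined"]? 2016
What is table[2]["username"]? "user_571"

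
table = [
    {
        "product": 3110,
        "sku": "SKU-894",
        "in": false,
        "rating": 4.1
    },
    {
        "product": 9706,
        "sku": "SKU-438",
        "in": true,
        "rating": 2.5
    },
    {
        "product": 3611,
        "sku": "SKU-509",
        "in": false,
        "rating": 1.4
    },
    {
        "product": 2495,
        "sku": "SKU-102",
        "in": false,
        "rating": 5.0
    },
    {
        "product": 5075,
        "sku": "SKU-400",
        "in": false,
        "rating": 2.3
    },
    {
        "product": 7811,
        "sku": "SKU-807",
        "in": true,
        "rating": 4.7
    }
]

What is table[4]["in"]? False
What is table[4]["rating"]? 2.3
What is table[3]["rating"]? 5.0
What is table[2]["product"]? 3611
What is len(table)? 6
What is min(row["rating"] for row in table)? 1.4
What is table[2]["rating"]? 1.4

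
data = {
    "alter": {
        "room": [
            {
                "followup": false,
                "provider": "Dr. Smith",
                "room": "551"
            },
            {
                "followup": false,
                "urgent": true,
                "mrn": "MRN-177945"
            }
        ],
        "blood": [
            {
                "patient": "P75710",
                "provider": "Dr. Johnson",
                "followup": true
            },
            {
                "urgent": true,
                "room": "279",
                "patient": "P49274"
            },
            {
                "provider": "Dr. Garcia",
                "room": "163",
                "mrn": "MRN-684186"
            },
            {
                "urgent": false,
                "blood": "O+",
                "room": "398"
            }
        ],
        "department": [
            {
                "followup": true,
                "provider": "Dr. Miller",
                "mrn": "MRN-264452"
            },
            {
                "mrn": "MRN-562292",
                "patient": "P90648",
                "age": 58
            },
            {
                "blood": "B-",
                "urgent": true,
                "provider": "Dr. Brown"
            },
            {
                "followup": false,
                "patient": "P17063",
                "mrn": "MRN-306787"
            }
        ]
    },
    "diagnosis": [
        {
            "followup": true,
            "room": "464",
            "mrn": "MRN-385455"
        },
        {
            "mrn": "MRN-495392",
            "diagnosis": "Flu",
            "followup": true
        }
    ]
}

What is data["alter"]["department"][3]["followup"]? False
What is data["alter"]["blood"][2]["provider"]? "Dr. Garcia"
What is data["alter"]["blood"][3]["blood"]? "O+"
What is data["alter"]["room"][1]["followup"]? False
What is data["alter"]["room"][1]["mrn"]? "MRN-177945"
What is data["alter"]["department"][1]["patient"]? "P90648"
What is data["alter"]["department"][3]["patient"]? "P17063"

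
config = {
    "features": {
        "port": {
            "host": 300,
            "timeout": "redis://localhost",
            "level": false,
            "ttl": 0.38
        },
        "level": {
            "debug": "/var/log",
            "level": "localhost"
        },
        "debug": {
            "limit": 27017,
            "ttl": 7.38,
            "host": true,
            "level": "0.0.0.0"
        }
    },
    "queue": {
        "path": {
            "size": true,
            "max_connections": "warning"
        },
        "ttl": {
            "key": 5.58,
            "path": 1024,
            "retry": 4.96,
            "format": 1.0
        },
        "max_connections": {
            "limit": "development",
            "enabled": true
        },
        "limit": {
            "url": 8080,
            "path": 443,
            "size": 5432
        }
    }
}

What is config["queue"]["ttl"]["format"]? 1.0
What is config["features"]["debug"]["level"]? "0.0.0.0"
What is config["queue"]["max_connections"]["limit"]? "development"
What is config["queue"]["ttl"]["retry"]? 4.96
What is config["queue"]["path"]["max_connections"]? "warning"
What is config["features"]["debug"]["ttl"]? 7.38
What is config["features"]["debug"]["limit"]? 27017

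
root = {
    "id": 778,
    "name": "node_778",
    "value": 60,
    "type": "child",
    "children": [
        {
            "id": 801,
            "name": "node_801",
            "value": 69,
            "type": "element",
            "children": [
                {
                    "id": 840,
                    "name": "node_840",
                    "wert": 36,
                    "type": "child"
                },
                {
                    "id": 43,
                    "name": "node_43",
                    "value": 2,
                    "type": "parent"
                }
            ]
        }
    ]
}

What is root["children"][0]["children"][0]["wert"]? 36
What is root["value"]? 60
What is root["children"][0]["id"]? 801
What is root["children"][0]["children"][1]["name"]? "node_43"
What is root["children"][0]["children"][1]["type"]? "parent"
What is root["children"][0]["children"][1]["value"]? 2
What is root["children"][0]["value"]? 69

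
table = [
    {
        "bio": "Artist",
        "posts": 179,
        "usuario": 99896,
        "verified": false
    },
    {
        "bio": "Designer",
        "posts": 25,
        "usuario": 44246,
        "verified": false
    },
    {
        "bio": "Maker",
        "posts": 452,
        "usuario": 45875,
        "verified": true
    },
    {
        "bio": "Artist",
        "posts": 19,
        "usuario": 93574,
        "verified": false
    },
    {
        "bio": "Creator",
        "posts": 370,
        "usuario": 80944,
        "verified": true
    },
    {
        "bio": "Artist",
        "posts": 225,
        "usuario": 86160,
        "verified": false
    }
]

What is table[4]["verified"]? True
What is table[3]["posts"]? 19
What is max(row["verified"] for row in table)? True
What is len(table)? 6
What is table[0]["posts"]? 179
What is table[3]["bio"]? "Artist"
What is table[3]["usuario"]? 93574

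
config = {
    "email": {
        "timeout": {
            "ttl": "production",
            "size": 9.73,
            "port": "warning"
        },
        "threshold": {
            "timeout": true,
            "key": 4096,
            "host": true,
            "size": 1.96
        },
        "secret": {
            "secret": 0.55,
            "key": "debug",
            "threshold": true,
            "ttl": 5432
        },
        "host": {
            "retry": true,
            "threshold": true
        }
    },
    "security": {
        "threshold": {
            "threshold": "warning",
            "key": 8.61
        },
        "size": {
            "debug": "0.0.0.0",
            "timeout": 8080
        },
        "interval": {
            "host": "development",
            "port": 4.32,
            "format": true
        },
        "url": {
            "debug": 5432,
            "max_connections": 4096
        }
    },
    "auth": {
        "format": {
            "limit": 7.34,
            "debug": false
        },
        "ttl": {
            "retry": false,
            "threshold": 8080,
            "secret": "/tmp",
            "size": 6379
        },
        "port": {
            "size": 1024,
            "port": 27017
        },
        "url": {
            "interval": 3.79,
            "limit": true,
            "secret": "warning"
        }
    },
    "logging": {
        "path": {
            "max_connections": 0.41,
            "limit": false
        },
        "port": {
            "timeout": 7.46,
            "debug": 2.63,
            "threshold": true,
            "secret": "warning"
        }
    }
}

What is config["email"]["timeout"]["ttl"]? "production"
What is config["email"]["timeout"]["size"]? 9.73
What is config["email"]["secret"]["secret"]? 0.55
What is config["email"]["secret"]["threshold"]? True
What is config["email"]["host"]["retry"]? True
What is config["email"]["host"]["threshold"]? True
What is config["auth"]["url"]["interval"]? 3.79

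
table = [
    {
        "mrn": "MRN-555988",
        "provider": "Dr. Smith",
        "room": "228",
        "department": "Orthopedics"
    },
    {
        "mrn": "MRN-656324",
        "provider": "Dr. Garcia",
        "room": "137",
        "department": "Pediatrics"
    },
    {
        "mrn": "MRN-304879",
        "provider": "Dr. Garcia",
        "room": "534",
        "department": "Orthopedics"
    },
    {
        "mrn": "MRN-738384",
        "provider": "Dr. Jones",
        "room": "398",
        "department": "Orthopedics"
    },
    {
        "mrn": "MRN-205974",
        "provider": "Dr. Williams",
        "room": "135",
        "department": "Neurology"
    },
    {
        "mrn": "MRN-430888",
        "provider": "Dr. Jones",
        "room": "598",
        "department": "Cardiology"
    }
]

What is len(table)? 6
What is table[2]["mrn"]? "MRN-304879"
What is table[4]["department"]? "Neurology"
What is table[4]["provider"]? "Dr. Williams"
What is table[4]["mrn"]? "MRN-205974"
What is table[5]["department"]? "Cardiology"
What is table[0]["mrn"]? "MRN-555988"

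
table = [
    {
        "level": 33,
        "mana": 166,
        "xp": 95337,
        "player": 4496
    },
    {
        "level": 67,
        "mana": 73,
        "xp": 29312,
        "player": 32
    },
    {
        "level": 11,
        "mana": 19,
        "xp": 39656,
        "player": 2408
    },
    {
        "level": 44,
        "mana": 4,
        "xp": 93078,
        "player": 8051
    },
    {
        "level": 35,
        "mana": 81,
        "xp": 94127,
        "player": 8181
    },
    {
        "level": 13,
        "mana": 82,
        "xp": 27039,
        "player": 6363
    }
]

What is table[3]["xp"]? 93078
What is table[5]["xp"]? 27039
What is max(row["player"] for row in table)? 8181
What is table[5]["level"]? 13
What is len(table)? 6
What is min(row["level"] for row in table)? 11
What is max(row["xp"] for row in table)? 95337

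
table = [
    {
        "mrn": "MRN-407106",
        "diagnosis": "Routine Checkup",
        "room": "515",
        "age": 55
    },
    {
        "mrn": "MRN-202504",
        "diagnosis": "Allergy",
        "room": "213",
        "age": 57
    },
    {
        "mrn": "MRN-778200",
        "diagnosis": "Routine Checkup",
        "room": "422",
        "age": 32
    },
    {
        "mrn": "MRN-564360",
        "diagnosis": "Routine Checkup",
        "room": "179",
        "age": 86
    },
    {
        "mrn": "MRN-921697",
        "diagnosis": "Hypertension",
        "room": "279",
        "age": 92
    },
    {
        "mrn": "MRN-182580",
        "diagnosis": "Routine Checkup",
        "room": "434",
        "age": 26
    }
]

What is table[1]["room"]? "213"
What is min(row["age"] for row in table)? 26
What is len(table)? 6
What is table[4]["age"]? 92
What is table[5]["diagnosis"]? "Routine Checkup"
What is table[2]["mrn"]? "MRN-778200"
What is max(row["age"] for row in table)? 92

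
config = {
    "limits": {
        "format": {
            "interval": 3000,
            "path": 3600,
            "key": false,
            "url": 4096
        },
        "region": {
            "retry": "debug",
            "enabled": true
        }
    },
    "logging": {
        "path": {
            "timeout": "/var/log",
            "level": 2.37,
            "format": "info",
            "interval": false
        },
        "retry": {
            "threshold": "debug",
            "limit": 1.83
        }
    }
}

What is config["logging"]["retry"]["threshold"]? "debug"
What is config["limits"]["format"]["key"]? False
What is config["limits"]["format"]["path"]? 3600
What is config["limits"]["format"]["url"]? 4096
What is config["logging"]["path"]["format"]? "info"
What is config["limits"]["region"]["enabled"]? True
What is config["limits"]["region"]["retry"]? "debug"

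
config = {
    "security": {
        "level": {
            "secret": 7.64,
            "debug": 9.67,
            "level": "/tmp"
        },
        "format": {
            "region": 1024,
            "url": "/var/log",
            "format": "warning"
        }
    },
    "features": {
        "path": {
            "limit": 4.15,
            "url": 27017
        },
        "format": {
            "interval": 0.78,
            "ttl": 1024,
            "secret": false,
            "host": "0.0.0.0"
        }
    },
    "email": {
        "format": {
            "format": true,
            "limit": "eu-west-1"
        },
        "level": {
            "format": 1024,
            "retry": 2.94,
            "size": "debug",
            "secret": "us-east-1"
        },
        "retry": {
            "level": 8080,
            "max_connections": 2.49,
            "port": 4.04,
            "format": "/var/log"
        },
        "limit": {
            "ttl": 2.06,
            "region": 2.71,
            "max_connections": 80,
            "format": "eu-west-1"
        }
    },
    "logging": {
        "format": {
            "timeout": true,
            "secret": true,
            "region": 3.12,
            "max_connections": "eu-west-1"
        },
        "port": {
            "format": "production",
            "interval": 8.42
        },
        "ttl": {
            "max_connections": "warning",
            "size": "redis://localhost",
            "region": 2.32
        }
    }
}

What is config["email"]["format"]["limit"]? "eu-west-1"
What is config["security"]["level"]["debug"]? 9.67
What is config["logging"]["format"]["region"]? 3.12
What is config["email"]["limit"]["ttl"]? 2.06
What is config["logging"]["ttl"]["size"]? "redis://localhost"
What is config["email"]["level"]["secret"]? "us-east-1"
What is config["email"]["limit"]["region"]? 2.71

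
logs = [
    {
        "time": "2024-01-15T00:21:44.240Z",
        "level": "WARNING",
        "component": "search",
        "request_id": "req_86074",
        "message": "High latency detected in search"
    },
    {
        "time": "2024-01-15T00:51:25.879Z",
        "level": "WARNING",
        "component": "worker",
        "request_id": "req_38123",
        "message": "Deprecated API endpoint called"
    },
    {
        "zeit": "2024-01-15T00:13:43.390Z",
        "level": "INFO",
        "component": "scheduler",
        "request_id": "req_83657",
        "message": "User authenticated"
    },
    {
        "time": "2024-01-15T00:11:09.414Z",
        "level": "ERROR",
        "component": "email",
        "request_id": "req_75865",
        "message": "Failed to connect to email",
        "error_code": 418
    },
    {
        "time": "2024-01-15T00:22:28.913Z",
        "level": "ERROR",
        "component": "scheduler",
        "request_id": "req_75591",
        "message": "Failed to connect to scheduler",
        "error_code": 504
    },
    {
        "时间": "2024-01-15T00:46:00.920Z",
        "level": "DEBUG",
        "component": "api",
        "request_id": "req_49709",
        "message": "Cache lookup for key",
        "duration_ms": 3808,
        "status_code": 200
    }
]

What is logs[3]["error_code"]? 418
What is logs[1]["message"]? "Deprecated API endpoint called"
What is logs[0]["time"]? "2024-01-15T00:21:44.240Z"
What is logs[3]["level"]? "ERROR"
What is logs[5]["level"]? "DEBUG"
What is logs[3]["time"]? "2024-01-15T00:11:09.414Z"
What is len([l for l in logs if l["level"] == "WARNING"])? 2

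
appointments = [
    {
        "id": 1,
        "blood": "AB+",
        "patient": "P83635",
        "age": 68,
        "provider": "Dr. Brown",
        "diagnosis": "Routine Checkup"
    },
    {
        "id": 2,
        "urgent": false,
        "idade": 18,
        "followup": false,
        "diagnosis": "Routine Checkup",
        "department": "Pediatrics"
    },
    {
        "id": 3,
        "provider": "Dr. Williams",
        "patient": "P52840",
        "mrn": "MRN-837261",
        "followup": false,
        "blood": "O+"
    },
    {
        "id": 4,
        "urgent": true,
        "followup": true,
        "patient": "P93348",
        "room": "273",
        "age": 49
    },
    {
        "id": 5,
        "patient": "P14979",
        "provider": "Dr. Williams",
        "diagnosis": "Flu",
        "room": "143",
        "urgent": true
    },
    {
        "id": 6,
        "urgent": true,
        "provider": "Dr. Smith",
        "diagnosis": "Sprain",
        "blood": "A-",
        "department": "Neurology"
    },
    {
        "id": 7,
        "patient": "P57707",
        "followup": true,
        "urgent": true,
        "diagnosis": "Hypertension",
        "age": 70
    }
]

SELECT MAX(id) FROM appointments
7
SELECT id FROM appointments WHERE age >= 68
[1, 7]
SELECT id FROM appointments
[1, 2, 3, 4, 5, 6, 7]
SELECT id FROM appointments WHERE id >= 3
[3, 4, 5, 6, 7]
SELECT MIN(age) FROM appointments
49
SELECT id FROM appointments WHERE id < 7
[1, 2, 3, 4, 5, 6]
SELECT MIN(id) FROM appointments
1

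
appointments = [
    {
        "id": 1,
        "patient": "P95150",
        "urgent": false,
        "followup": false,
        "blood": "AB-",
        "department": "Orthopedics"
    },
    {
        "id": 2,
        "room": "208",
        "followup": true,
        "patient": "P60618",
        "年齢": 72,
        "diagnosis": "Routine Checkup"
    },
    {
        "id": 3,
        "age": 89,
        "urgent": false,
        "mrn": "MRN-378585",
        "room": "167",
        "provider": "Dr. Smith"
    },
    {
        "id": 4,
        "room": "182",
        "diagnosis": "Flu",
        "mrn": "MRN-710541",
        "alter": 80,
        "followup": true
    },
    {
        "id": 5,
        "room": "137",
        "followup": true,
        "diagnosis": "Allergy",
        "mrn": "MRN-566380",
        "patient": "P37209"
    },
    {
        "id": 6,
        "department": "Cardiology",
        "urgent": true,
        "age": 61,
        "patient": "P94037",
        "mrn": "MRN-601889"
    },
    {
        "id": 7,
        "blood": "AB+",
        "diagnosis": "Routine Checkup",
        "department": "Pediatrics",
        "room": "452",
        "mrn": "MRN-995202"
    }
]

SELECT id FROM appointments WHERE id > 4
[5, 6, 7]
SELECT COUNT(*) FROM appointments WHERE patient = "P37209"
1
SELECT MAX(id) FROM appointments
7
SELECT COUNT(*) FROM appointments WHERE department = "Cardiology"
1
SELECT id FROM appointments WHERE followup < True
[1]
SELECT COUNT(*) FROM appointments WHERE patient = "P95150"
1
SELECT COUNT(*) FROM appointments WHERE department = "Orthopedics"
1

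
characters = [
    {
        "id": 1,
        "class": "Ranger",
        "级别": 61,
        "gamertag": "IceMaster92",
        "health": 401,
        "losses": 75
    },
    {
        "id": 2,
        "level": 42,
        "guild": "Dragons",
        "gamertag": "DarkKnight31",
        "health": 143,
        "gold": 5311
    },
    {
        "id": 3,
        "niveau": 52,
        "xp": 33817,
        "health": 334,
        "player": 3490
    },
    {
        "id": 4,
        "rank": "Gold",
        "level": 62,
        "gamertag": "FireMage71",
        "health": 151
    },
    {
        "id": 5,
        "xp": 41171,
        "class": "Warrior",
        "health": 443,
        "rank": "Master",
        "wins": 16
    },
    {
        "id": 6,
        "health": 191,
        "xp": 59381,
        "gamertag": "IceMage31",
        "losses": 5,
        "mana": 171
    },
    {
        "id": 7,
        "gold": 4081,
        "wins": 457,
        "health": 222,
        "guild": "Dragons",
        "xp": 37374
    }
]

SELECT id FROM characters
[1, 2, 3, 4, 5, 6, 7]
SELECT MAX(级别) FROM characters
61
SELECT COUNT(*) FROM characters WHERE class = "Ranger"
1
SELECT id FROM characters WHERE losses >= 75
[1]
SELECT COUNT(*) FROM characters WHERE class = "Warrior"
1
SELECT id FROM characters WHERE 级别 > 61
[]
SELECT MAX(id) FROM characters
7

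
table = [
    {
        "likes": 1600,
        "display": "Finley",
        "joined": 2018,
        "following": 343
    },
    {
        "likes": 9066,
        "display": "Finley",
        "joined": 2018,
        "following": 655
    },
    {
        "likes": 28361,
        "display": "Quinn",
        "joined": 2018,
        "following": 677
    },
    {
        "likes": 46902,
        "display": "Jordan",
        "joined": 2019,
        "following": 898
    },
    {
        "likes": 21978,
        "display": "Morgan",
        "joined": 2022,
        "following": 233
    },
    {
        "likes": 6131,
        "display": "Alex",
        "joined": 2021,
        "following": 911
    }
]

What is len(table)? 6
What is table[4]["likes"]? 21978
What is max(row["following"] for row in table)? 911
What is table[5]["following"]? 911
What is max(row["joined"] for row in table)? 2022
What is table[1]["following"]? 655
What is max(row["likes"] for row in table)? 46902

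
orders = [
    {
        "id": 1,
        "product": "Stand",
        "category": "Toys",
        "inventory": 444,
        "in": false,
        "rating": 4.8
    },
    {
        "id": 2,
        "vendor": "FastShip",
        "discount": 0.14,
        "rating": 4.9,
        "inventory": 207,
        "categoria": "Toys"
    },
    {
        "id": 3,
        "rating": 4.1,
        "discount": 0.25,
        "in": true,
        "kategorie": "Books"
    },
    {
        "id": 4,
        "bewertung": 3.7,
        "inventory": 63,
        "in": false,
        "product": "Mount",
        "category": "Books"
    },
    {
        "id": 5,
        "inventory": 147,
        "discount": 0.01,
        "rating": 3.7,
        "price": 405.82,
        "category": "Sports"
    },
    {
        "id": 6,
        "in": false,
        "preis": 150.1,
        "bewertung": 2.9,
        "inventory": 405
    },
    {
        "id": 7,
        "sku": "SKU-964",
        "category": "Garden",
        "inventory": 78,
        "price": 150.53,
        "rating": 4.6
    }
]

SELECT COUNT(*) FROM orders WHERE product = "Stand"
1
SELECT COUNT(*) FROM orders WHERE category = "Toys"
1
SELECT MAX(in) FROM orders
True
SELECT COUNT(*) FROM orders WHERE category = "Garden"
1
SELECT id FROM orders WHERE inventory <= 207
[2, 4, 5, 7]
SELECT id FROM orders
[1, 2, 3, 4, 5, 6, 7]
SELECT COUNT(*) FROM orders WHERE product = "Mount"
1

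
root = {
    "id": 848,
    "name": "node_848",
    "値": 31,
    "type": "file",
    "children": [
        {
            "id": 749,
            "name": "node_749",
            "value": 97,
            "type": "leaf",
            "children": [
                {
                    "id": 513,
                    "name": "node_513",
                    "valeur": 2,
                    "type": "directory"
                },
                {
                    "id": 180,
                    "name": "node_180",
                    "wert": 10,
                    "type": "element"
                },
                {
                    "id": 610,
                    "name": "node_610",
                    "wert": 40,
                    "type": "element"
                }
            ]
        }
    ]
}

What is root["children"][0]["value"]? 97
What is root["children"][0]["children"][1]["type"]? "element"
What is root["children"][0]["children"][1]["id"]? 180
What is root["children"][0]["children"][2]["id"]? 610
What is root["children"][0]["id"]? 749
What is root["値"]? 31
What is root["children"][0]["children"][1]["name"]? "node_180"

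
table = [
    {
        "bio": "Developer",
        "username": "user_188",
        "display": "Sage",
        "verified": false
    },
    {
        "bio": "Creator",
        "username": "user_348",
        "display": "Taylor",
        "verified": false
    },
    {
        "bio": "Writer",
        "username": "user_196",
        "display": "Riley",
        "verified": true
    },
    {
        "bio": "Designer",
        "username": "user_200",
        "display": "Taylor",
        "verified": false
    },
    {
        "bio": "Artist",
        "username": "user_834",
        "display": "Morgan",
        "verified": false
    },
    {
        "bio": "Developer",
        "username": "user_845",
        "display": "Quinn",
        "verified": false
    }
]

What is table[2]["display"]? "Riley"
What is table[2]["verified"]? True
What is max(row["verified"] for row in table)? True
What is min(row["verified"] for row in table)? False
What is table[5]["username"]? "user_845"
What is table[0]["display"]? "Sage"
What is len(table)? 6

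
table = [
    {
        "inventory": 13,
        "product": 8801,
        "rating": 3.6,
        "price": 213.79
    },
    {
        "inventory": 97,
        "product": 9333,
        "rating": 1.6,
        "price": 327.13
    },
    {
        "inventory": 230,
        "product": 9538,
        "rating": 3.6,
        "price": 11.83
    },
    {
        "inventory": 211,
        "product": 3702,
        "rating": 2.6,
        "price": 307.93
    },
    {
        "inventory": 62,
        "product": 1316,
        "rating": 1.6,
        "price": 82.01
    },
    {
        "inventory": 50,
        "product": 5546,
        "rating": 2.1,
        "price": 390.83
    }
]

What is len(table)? 6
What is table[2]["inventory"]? 230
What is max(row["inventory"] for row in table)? 230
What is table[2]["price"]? 11.83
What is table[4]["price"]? 82.01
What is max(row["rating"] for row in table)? 3.6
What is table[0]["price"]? 213.79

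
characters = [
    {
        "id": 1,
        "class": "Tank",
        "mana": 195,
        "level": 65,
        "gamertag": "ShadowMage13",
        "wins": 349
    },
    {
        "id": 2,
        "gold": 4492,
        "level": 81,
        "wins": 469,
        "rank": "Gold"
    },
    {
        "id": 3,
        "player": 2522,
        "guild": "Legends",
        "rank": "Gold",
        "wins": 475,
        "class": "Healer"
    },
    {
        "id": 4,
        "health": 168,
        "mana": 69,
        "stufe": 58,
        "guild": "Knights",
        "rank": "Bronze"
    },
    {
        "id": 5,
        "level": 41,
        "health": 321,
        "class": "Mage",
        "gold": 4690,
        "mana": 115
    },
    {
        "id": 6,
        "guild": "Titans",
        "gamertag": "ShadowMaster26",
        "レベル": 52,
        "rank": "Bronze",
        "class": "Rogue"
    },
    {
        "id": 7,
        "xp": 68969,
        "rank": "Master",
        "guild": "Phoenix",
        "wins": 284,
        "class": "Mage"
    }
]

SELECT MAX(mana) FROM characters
195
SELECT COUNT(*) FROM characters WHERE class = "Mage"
2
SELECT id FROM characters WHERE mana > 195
[]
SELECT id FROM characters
[1, 2, 3, 4, 5, 6, 7]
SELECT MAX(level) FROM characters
81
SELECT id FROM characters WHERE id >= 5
[5, 6, 7]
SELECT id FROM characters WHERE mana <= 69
[4]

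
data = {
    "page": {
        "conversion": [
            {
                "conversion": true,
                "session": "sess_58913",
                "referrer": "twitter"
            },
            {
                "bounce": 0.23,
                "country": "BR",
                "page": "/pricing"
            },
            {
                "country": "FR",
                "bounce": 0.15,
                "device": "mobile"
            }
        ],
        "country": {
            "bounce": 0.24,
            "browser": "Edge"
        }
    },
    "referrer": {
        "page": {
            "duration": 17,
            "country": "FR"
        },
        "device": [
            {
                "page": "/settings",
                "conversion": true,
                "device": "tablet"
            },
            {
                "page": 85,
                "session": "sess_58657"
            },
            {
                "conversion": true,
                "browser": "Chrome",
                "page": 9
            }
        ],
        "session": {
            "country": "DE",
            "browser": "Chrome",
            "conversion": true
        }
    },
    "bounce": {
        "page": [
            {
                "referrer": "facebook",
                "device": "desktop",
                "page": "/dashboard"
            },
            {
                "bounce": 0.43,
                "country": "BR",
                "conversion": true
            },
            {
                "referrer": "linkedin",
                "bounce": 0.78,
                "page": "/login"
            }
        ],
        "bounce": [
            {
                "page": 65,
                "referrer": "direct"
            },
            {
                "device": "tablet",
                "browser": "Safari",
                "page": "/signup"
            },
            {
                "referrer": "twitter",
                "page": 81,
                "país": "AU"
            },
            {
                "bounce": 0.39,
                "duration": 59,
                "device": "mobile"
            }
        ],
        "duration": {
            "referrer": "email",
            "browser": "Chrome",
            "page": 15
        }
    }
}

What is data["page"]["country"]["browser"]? "Edge"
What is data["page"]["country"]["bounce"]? 0.24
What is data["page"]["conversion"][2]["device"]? "mobile"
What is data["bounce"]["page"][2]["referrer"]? "linkedin"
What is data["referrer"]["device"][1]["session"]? "sess_58657"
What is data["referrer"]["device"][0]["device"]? "tablet"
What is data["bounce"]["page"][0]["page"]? "/dashboard"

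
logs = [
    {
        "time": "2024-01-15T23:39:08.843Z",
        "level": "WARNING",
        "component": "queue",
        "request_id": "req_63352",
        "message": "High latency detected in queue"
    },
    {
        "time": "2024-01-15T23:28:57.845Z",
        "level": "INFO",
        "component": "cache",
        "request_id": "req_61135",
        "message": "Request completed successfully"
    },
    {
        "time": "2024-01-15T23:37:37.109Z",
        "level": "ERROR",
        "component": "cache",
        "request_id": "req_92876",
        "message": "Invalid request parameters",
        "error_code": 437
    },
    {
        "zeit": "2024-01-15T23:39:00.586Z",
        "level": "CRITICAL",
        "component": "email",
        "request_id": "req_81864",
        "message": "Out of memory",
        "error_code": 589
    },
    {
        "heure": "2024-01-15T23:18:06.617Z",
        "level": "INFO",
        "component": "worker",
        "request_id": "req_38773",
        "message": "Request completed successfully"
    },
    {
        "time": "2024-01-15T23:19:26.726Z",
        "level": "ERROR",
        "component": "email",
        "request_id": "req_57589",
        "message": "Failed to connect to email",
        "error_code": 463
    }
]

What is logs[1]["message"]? "Request completed successfully"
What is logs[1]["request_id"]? "req_61135"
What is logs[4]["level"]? "INFO"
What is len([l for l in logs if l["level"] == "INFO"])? 2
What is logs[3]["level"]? "CRITICAL"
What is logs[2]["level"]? "ERROR"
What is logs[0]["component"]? "queue"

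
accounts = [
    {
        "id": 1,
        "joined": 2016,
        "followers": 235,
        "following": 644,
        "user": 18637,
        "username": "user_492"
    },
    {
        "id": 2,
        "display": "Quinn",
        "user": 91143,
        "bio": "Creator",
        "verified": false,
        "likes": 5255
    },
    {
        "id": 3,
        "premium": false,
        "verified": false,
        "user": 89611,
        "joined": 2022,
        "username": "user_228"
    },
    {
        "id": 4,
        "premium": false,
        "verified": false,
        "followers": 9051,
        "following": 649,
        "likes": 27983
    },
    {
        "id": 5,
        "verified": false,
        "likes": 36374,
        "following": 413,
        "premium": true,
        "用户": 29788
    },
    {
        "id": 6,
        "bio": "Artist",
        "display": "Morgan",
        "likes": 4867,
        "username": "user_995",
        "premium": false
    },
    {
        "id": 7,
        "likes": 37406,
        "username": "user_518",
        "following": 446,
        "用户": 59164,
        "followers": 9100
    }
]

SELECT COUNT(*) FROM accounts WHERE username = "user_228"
1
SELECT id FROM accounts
[1, 2, 3, 4, 5, 6, 7]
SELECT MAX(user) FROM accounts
91143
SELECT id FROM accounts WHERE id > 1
[2, 3, 4, 5, 6, 7]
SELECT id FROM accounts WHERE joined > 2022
[]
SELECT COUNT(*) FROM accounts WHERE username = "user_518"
1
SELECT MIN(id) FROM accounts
1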